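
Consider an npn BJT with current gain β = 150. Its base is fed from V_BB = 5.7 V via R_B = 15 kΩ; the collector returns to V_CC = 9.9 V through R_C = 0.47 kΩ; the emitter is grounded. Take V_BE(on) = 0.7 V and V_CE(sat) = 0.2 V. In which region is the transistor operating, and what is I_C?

saturation; I_C ≈ 21 mA

Assume active: I_B = (5.7 − 0.7)/15 = 0.333 mA, giving I_C = β·I_B = 50 mA.
But then V_CE = 9.9 − 50×0.47 = -13.6 V < V_CE(sat) = 0.2 V — impossible in the active region.
So the transistor is saturated. With V_CE = 0.2 V, I_C = (V_CC − 0.2)/R_C = 9.7/0.47 = 20.6 mA.
Check: β·I_B = 50 mA > I_C = 20.6 mA, confirming saturation.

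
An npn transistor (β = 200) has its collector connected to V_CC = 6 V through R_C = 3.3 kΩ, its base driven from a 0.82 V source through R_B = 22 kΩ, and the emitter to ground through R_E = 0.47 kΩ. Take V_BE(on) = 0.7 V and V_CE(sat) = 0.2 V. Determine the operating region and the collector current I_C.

active; I_C ≈ 0.21 mA

Assume active. Base-emitter loop: I_B = (V_BB − V_BE)/(R_B + (β+1)R_E) = (0.82 − 0.7)/(22 + 201×0.47) = 0.00103 mA.
I_C = β·I_B = 200×0.00103 = 0.206 mA.
V_CE = V_CC − I_C·R_C − I_E·R_E = 6 − 0.206×3.3 − 0.207×0.47 = 5.22 V > V_CE(sat), so the active-region assumption holds.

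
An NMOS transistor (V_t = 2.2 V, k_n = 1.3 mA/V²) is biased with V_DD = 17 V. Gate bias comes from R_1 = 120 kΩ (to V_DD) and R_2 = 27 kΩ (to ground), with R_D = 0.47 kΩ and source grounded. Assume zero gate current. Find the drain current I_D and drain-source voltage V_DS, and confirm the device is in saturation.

V_G = V_DD·R_2/(R_1+R_2) = 17×27/147 = 3.12 V. With the source grounded, V_GS = V_G = 3.12 V.
Assume saturation: I_D = (k_n/2)(V_GS − V_t)² = (1.3/2)×(3.12 − 2.2)² = 0.65×0.922² = 0.553 mA.
V_DS = V_DD − I_D·R_D = 17 − 0.553×0.47 = 16.7 V.
Saturation requires V_DS ≥ V_GS − V_t = 0.922 V; 16.7 ≥ 0.922 ✓.

I_D ≈ 0.55 mA, V_DS ≈ 17 V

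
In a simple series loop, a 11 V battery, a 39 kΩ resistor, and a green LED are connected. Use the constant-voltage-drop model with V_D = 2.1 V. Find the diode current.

I ≈ 0.23 mA

KVL around the loop: 11 = V_D + I·R = 2.1 + I × 39 kΩ.
So I = (11 − 2.1) / 39 kΩ = 8.9 / 39 = 0.228 mA.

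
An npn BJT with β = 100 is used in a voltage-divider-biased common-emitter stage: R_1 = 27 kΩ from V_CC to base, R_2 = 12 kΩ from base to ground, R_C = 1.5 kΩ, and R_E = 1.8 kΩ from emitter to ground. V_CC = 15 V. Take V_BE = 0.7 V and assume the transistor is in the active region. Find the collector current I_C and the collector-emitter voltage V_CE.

I_C ≈ 2.1 mA, V_CE ≈ 8.2 V

Thevenize the base divider: V_Th = V_CC·R_2/(R_1+R_2) = 15×12/39 = 4.62 V, R_Th = R_1‖R_2 = 8.31 kΩ.
Base-emitter loop: V_Th = I_B·R_Th + V_BE + (β+1)I_B·R_E, so I_B = (4.62 − 0.7) / (8.31 + 101×1.8) = 0.0206 mA.
I_C = β·I_B = 100×0.0206 = 2.06 mA, and I_E = (β+1)I_B = 2.08 mA.
V_CE = V_CC − I_C·R_C − I_E·R_E = 15 − 2.06×1.5 − 2.08×1.8 = 8.17 V.
V_CE = 8.17 V > 0.2 V confirms active-region operation.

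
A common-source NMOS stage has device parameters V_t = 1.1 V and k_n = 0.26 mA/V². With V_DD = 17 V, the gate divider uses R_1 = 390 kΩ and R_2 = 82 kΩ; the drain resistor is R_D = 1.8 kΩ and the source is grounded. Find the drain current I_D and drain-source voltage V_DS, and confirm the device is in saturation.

I_D ≈ 0.45 mA, V_DS ≈ 16 V

V_G = V_DD·R_2/(R_1+R_2) = 17×82/472 = 2.95 V. With the source grounded, V_GS = V_G = 2.95 V.
Assume saturation: I_D = (k_n/2)(V_GS − V_t)² = (0.26/2)×(2.95 − 1.1)² = 0.13×1.85² = 0.447 mA.
V_DS = V_DD − I_D·R_D = 17 − 0.447×1.8 = 16.2 V.
Saturation requires V_DS ≥ V_GS − V_t = 1.85 V; 16.2 ≥ 1.85 ✓.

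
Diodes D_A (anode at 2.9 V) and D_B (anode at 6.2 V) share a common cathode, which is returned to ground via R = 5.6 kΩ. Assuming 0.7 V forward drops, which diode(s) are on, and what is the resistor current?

Assume both conduct. Then node N would need to be at both 2.9−0.7 = 2.2 V and 6.2−0.7 = 5.5 V, which is impossible.
Assume only D_B conducts: V_N = 6.2 − 0.7 = 5.5 V, so I_R = 5.5/5.6 = 0.982 mA.
Check D_A: its anode-to-cathode voltage is 2.9 − 5.5 = -2.6 V < 0.7 V, so it is off. The assumption is consistent.

Only D_B conducts; I_R ≈ 0.98 mA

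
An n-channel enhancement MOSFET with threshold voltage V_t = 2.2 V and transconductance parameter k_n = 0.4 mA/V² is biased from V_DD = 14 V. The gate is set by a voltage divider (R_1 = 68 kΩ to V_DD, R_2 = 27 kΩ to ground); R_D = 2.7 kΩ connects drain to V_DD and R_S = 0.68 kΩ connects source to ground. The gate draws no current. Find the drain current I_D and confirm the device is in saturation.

I_D ≈ 0.44 mA

V_G = V_DD·R_2/(R_1+R_2) = 14×27/95 = 3.98 V.
Assume saturation: I_D = (k_n/2)(V_GS − V_t)² with V_GS = V_G − I_D·R_S = 3.98 − 0.68·I_D.
Substituting gives 0.0925·I_D² − 1.48·I_D + 0.633 = 0, with roots I_D = 0.439 or 15.6 mA.
The root I_D = 15.6 mA gives V_GS = -6.63 V ≤ V_t, so take I_D = 0.439 mA.
Then V_GS = 3.68 V and V_DS = V_DD − I_D(R_D+R_S) = 14 − 0.439×3.38 = 12.5 V.
Saturation requires V_DS ≥ V_GS − V_t = 1.48 V; 12.5 ≥ 1.48 ✓.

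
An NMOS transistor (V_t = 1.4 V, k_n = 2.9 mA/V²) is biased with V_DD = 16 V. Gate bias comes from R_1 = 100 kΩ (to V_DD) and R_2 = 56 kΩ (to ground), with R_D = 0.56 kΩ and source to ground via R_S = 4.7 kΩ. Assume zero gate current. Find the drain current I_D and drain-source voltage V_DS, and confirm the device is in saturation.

V_G = V_DD·R_2/(R_1+R_2) = 16×56/156 = 5.74 V.
Assume saturation: I_D = (k_n/2)(V_GS − V_t)² with V_GS = V_G − I_D·R_S = 5.74 − 4.7·I_D.
Substituting gives 32·I_D² − 60.2·I_D + 27.4 = 0, with roots I_D = 0.769 or 1.11 mA.
The root I_D = 1.11 mA gives V_GS = 0.525 V ≤ V_t, so take I_D = 0.769 mA.
Then V_GS = 2.13 V and V_DS = V_DD − I_D(R_D+R_S) = 16 − 0.769×5.26 = 12 V.
Saturation requires V_DS ≥ V_GS − V_t = 0.728 V; 12 ≥ 0.728 ✓.

I_D ≈ 0.77 mA, V_DS ≈ 12 V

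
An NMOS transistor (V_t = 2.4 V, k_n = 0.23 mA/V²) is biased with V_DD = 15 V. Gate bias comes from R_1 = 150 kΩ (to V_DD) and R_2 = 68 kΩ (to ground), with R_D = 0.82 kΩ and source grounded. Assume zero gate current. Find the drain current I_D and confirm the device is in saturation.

I_D ≈ 0.6 mA

V_G = V_DD·R_2/(R_1+R_2) = 15×68/218 = 4.68 V. With the source grounded, V_GS = V_G = 4.68 V.
Assume saturation: I_D = (k_n/2)(V_GS − V_t)² = (0.23/2)×(4.68 − 2.4)² = 0.115×2.28² = 0.597 mA.
V_DS = V_DD − I_D·R_D = 15 − 0.597×0.82 = 14.5 V.
Saturation requires V_DS ≥ V_GS − V_t = 2.28 V; 14.5 ≥ 2.28 ✓.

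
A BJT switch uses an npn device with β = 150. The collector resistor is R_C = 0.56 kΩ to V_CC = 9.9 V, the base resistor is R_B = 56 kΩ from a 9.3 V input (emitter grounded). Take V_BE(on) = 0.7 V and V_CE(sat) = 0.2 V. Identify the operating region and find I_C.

saturation; I_C ≈ 17 mA

Assume active: I_B = (9.3 − 0.7)/56 = 0.154 mA, giving I_C = β·I_B = 23 mA.
But then V_CE = 9.9 − 23×0.56 = -3 V < V_CE(sat) = 0.2 V — impossible in the active region.
So the transistor is saturated. With V_CE = 0.2 V, I_C = (V_CC − 0.2)/R_C = 9.7/0.56 = 17.3 mA.
Check: β·I_B = 23 mA > I_C = 17.3 mA, confirming saturation.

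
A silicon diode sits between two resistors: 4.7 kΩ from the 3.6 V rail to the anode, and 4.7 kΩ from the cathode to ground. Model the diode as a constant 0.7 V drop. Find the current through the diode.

The two resistors are in series with the diode, so KVL gives 3.6 = I·4.7 + 0.7 + I·4.7.
I = (3.6 − 0.7) / (4.7 + 4.7) kΩ = 2.9 / 9.4 = 0.309 mA.

I ≈ 0.31 mA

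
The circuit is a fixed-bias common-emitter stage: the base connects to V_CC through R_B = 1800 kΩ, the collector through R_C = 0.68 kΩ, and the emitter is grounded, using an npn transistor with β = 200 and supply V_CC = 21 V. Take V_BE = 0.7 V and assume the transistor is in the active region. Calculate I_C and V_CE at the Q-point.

Base loop: V_CC = I_B·R_B + V_BE, so I_B = (21 − 0.7)/1800 kΩ = 0.0113 mA.
In the active region I_C = β·I_B = 200 × 0.0113 = 2.26 mA.
Collector loop: V_CE = V_CC − I_C·R_C = 21 − 2.26×0.68 = 19.5 V.
Since V_CE = 19.5 V > V_CE(sat) ≈ 0.2 V, the transistor is in the active region as assumed.

I_C ≈ 2.3 mA, V_CE ≈ 19 V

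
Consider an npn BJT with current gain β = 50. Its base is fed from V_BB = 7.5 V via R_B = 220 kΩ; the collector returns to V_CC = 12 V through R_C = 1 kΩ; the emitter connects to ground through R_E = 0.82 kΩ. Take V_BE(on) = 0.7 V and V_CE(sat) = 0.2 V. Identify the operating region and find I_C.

active; I_C ≈ 1.3 mA

Assume active. Base-emitter loop: I_B = (V_BB − V_BE)/(R_B + (β+1)R_E) = (7.5 − 0.7)/(220 + 51×0.82) = 0.026 mA.
I_C = β·I_B = 50×0.026 = 1.3 mA.
V_CE = V_CC − I_C·R_C − I_E·R_E = 12 − 1.3×1 − 1.32×0.82 = 9.62 V > V_CE(sat), so the active-region assumption holds.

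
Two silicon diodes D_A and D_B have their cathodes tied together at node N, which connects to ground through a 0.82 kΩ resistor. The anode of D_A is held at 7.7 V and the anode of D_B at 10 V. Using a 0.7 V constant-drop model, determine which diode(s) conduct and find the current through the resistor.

Assume both conduct. Then node N would need to be at both 7.7−0.7 = 7 V and 10−0.7 = 9.3 V, which is impossible.
Assume only D_B conducts: V_N = 10 − 0.7 = 9.3 V, so I_R = 9.3/0.82 = 11.3 mA.
Check D_A: its anode-to-cathode voltage is 7.7 − 9.3 = -1.6 V < 0.7 V, so it is off. The assumption is consistent.

Only D_B conducts; I_R ≈ 11 mA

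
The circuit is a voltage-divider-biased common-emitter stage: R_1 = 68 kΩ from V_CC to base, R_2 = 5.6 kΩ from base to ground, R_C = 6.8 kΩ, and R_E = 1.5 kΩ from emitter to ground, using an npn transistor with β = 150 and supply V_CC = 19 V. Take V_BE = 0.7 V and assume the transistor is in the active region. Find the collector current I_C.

I_C ≈ 0.48 mA

Thevenize the base divider: V_Th = V_CC·R_2/(R_1+R_2) = 19×5.6/73.6 = 1.45 V, R_Th = R_1‖R_2 = 5.17 kΩ.
Base-emitter loop: V_Th = I_B·R_Th + V_BE + (β+1)I_B·R_E, so I_B = (1.45 − 0.7) / (5.17 + 151×1.5) = 0.00322 mA.
I_C = β·I_B = 150×0.00322 = 0.483 mA, and I_E = (β+1)I_B = 0.486 mA.
V_CE = V_CC − I_C·R_C − I_E·R_E = 19 − 0.483×6.8 − 0.486×1.5 = 15 V.
V_CE = 15 V > 0.2 V confirms active-region operation.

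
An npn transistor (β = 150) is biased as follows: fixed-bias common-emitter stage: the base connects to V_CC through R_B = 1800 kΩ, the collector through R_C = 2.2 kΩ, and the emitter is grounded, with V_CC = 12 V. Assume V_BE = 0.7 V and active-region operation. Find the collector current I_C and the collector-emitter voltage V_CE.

I_C ≈ 0.94 mA, V_CE ≈ 9.9 V

Base loop: V_CC = I_B·R_B + V_BE, so I_B = (12 − 0.7)/1800 kΩ = 0.00628 mA.
In the active region I_C = β·I_B = 150 × 0.00628 = 0.942 mA.
Collector loop: V_CE = V_CC − I_C·R_C = 12 − 0.942×2.2 = 9.93 V.
Since V_CE = 9.93 V > V_CE(sat) ≈ 0.2 V, the transistor is in the active region as assumed.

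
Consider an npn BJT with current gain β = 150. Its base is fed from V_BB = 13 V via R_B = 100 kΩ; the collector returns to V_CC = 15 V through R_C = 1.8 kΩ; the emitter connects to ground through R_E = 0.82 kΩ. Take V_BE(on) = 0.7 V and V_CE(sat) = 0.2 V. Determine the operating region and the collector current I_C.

Assume active: I_B = (13 − 0.7)/(100 + 151×0.82) = 0.055 mA, I_C = β·I_B = 8.24 mA.
Then V_CE = 15 − 8.24×1.8 − 8.3×0.82 = -6.64 V < 0.2 V — the active assumption fails.
Re-solve with V_CE = 0.2 V. KCL at the emitter: V_E/R_E = (V_BB−0.7−V_E)/R_B + (V_CC−0.2−V_E)/R_C, giving V_E = 4.68 V.
I_C = (V_CC − 0.2 − V_E)/R_C = (14.8 − 4.68)/1.8 = 5.62 mA.
Check: I_B = (12.3 − 4.68)/100 = 0.0762 mA, and β·I_B = 11.4 mA > I_C, confirming saturation.

saturation; I_C ≈ 5.6 mA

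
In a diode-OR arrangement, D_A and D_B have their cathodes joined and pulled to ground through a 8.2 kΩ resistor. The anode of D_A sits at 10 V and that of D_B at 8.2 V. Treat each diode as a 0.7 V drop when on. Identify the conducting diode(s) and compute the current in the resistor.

Assume both conduct. Then node N would need to be at both 10−0.7 = 9.3 V and 8.2−0.7 = 7.5 V, which is impossible.
Assume only D_A conducts: V_N = 10 − 0.7 = 9.3 V, so I_R = 9.3/8.2 = 1.13 mA.
Check D_B: its anode-to-cathode voltage is 8.2 − 9.3 = -1.1 V < 0.7 V, so it is off. The assumption is consistent.

Only D_A conducts; I_R ≈ 1.1 mA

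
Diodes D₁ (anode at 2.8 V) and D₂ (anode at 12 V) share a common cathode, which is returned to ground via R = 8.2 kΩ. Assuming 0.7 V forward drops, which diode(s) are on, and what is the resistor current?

Assume both conduct. Then node N would need to be at both 2.8−0.7 = 2.1 V and 12−0.7 = 11.3 V, which is impossible.
Assume only D₂ conducts: V_N = 12 − 0.7 = 11.3 V, so I_R = 11.3/8.2 = 1.38 mA.
Check D₁: its anode-to-cathode voltage is 2.8 − 11.3 = -8.5 V < 0.7 V, so it is off. The assumption is consistent.

Only D₂ conducts; I_R ≈ 1.4 mA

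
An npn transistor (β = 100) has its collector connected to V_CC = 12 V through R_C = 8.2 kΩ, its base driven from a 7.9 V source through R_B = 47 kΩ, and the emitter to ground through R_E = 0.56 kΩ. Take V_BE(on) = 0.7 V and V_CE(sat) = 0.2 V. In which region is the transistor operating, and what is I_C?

saturation; I_C ≈ 1.3 mA

Assume active: I_B = (7.9 − 0.7)/(47 + 101×0.56) = 0.0695 mA, I_C = β·I_B = 6.95 mA.
Then V_CE = 12 − 6.95×8.2 − 7.02×0.56 = -48.9 V < 0.2 V — the active assumption fails.
Re-solve with V_CE = 0.2 V. KCL at the emitter: V_E/R_E = (V_BB−0.7−V_E)/R_B + (V_CC−0.2−V_E)/R_C, giving V_E = 0.825 V.
I_C = (V_CC − 0.2 − V_E)/R_C = (11.8 − 0.825)/8.2 = 1.34 mA.
Check: I_B = (7.2 − 0.825)/47 = 0.136 mA, and β·I_B = 13.6 mA > I_C, confirming saturation.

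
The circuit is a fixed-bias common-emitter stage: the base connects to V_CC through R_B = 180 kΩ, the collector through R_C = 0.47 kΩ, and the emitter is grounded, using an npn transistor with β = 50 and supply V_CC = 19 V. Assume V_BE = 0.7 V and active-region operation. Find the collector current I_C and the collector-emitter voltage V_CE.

Base loop: V_CC = I_B·R_B + V_BE, so I_B = (19 − 0.7)/180 kΩ = 0.102 mA.
In the active region I_C = β·I_B = 50 × 0.102 = 5.08 mA.
Collector loop: V_CE = V_CC − I_C·R_C = 19 − 5.08×0.47 = 16.6 V.
Since V_CE = 16.6 V > V_CE(sat) ≈ 0.2 V, the transistor is in the active region as assumed.

I_C ≈ 5.1 mA, V_CE ≈ 17 V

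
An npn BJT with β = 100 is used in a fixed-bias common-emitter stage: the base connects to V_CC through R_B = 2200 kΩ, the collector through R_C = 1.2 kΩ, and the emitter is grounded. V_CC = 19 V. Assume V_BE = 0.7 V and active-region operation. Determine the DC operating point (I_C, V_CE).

I_C ≈ 0.83 mA, V_CE ≈ 18 V

Base loop: V_CC = I_B·R_B + V_BE, so I_B = (19 − 0.7)/2200 kΩ = 0.00832 mA.
In the active region I_C = β·I_B = 100 × 0.00832 = 0.832 mA.
Collector loop: V_CE = V_CC − I_C·R_C = 19 − 0.832×1.2 = 18 V.
Since V_CE = 18 V > V_CE(sat) ≈ 0.2 V, the transistor is in the active region as assumed.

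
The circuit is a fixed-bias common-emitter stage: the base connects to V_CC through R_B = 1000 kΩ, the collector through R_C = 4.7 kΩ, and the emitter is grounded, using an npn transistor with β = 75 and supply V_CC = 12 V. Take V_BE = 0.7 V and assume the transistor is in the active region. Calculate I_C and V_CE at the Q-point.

I_C ≈ 0.85 mA, V_CE ≈ 8 V

Base loop: V_CC = I_B·R_B + V_BE, so I_B = (12 − 0.7)/1000 kΩ = 0.0113 mA.
In the active region I_C = β·I_B = 75 × 0.0113 = 0.848 mA.
Collector loop: V_CE = V_CC − I_C·R_C = 12 − 0.848×4.7 = 8.02 V.
Since V_CE = 8.02 V > V_CE(sat) ≈ 0.2 V, the transistor is in the active region as assumed.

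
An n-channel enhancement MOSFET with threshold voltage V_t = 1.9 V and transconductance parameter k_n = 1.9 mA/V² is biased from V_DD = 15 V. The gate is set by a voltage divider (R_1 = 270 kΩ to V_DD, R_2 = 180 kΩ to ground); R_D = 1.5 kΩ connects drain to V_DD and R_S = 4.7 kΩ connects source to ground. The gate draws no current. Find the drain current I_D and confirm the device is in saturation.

V_G = V_DD·R_2/(R_1+R_2) = 15×180/450 = 6 V.
Assume saturation: I_D = (k_n/2)(V_GS − V_t)² with V_GS = V_G − I_D·R_S = 6 − 4.7·I_D.
Substituting gives 21·I_D² − 37.6·I_D + 16 = 0, with roots I_D = 0.691 or 1.1 mA.
The root I_D = 1.1 mA gives V_GS = 0.823 V ≤ V_t, so take I_D = 0.691 mA.
Then V_GS = 2.75 V and V_DS = V_DD − I_D(R_D+R_S) = 15 − 0.691×6.2 = 10.7 V.
Saturation requires V_DS ≥ V_GS − V_t = 0.853 V; 10.7 ≥ 0.853 ✓.

I_D ≈ 0.69 mA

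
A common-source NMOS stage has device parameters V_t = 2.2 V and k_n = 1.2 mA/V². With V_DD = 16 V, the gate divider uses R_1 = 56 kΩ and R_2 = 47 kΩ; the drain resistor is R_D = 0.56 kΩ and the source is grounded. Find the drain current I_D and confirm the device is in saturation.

V_G = V_DD·R_2/(R_1+R_2) = 16×47/103 = 7.3 V. With the source grounded, V_GS = V_G = 7.3 V.
Assume saturation: I_D = (k_n/2)(V_GS − V_t)² = (1.2/2)×(7.3 − 2.2)² = 0.6×5.1² = 15.6 mA.
V_DS = V_DD − I_D·R_D = 16 − 15.6×0.56 = 7.26 V.
Saturation requires V_DS ≥ V_GS − V_t = 5.1 V; 7.26 ≥ 5.1 ✓.

I_D ≈ 16 mA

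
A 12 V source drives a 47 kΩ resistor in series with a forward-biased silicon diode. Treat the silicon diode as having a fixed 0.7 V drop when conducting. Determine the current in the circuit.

KVL around the loop: 12 = V_D + I·R = 0.7 + I × 47 kΩ.
So I = (12 − 0.7) / 47 kΩ = 11.3 / 47 = 0.24 mA.

I ≈ 0.24 mA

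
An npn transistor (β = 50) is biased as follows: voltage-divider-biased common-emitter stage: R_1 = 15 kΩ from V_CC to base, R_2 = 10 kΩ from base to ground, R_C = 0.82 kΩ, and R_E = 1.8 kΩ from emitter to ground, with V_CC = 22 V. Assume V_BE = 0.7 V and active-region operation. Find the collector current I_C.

I_C ≈ 4.1 mA

Thevenize the base divider: V_Th = V_CC·R_2/(R_1+R_2) = 22×10/25 = 8.8 V, R_Th = R_1‖R_2 = 6 kΩ.
Base-emitter loop: V_Th = I_B·R_Th + V_BE + (β+1)I_B·R_E, so I_B = (8.8 − 0.7) / (6 + 51×1.8) = 0.0828 mA.
I_C = β·I_B = 50×0.0828 = 4.14 mA, and I_E = (β+1)I_B = 4.22 mA.
V_CE = V_CC − I_C·R_C − I_E·R_E = 22 − 4.14×0.82 − 4.22×1.8 = 11 V.
V_CE = 11 V > 0.2 V confirms active-region operation.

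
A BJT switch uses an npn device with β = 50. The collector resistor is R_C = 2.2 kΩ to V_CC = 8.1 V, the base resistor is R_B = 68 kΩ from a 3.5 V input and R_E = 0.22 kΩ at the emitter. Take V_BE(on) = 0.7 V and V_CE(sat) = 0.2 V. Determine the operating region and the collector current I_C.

active; I_C ≈ 1.8 mA

Assume active. Base-emitter loop: I_B = (V_BB − V_BE)/(R_B + (β+1)R_E) = (3.5 − 0.7)/(68 + 51×0.22) = 0.0353 mA.
I_C = β·I_B = 50×0.0353 = 1.77 mA.
V_CE = V_CC − I_C·R_C − I_E·R_E = 8.1 − 1.77×2.2 − 1.8×0.22 = 3.82 V > V_CE(sat), so the active-region assumption holds.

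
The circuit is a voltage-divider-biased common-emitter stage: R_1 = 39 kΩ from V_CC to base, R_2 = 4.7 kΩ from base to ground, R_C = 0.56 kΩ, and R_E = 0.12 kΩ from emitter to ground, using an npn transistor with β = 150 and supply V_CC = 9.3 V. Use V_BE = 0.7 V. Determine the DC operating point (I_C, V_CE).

I_C ≈ 2 mA, V_CE ≈ 7.9 V

Thevenize the base divider: V_Th = V_CC·R_2/(R_1+R_2) = 9.3×4.7/43.7 = 1 V, R_Th = R_1‖R_2 = 4.19 kΩ.
Base-emitter loop: V_Th = I_B·R_Th + V_BE + (β+1)I_B·R_E, so I_B = (1 − 0.7) / (4.19 + 151×0.12) = 0.0135 mA.
I_C = β·I_B = 150×0.0135 = 2.02 mA, and I_E = (β+1)I_B = 2.03 mA.
V_CE = V_CC − I_C·R_C − I_E·R_E = 9.3 − 2.02×0.56 − 2.03×0.12 = 7.93 V.
V_CE = 7.93 V > 0.2 V confirms active-region operation.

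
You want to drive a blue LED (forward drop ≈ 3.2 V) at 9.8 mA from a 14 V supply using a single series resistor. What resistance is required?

The resistor drops V_S − V_D = 14 − 3.2 = 10.8 V at 9.8 mA.
R = 10.8 V / 9.8 mA = 1.1 kΩ.

R ≈ 1.1 kΩ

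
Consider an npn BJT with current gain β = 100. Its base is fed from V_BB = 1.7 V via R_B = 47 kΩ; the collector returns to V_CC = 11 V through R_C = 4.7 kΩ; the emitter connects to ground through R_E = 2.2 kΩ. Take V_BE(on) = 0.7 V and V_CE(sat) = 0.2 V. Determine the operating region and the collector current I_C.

Assume active. Base-emitter loop: I_B = (V_BB − V_BE)/(R_B + (β+1)R_E) = (1.7 − 0.7)/(47 + 101×2.2) = 0.00371 mA.
I_C = β·I_B = 100×0.00371 = 0.371 mA.
V_CE = V_CC − I_C·R_C − I_E·R_E = 11 − 0.371×4.7 − 0.375×2.2 = 8.43 V > V_CE(sat), so the active-region assumption holds.

active; I_C ≈ 0.37 mA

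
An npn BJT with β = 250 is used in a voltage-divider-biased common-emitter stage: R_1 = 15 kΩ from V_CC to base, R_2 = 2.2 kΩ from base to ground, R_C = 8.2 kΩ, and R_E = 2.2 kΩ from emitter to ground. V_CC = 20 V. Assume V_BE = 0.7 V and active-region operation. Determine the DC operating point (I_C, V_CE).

I_C ≈ 0.84 mA, V_CE ≈ 11 V

Thevenize the base divider: V_Th = V_CC·R_2/(R_1+R_2) = 20×2.2/17.2 = 2.56 V, R_Th = R_1‖R_2 = 1.92 kΩ.
Base-emitter loop: V_Th = I_B·R_Th + V_BE + (β+1)I_B·R_E, so I_B = (2.56 − 0.7) / (1.92 + 251×2.2) = 0.00335 mA.
I_C = β·I_B = 250×0.00335 = 0.838 mA, and I_E = (β+1)I_B = 0.842 mA.
V_CE = V_CC − I_C·R_C − I_E·R_E = 20 − 0.838×8.2 − 0.842×2.2 = 11.3 V.
V_CE = 11.3 V > 0.2 V confirms active-region operation.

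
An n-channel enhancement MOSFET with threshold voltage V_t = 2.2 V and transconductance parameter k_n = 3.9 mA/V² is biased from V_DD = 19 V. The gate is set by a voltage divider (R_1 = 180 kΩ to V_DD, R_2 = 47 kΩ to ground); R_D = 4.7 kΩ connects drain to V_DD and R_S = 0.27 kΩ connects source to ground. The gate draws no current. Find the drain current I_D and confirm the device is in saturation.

I_D ≈ 2.4 mA

V_G = V_DD·R_2/(R_1+R_2) = 19×47/227 = 3.93 V.
Assume saturation: I_D = (k_n/2)(V_GS − V_t)² with V_GS = V_G − I_D·R_S = 3.93 − 0.27·I_D.
Substituting gives 0.142·I_D² − 2.83·I_D + 5.86 = 0, with roots I_D = 2.35 or 17.5 mA.
The root I_D = 17.5 mA gives V_GS = -0.798 V ≤ V_t, so take I_D = 2.35 mA.
Then V_GS = 3.3 V and V_DS = V_DD − I_D(R_D+R_S) = 19 − 2.35×4.97 = 7.3 V.
Saturation requires V_DS ≥ V_GS − V_t = 1.1 V; 7.3 ≥ 1.1 ✓.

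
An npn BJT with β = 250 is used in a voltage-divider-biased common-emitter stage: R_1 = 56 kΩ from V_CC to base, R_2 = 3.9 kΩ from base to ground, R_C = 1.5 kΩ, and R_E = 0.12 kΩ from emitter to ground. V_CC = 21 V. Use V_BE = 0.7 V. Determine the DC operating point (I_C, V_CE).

I_C ≈ 4.9 mA, V_CE ≈ 13 V

Thevenize the base divider: V_Th = V_CC·R_2/(R_1+R_2) = 21×3.9/59.9 = 1.37 V, R_Th = R_1‖R_2 = 3.65 kΩ.
Base-emitter loop: V_Th = I_B·R_Th + V_BE + (β+1)I_B·R_E, so I_B = (1.37 − 0.7) / (3.65 + 251×0.12) = 0.0198 mA.
I_C = β·I_B = 250×0.0198 = 4.94 mA, and I_E = (β+1)I_B = 4.96 mA.
V_CE = V_CC − I_C·R_C − I_E·R_E = 21 − 4.94×1.5 − 4.96×0.12 = 13 V.
V_CE = 13 V > 0.2 V confirms active-region operation.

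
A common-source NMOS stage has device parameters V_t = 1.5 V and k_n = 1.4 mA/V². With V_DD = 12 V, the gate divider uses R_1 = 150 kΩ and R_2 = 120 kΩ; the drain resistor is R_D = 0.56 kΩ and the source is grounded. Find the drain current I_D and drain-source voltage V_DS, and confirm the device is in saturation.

I_D ≈ 10 mA, V_DS ≈ 6.2 V

V_G = V_DD·R_2/(R_1+R_2) = 12×120/270 = 5.33 V. With the source grounded, V_GS = V_G = 5.33 V.
Assume saturation: I_D = (k_n/2)(V_GS − V_t)² = (1.4/2)×(5.33 − 1.5)² = 0.7×3.83² = 10.3 mA.
V_DS = V_DD − I_D·R_D = 12 − 10.3×0.56 = 6.24 V.
Saturation requires V_DS ≥ V_GS − V_t = 3.83 V; 6.24 ≥ 3.83 ✓.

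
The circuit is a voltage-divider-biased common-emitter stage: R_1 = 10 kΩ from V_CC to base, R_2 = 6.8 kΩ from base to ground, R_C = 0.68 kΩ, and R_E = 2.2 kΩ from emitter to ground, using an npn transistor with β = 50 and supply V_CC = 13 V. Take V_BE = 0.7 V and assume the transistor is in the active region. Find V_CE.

V_CE ≈ 7.3 V

Thevenize the base divider: V_Th = V_CC·R_2/(R_1+R_2) = 13×6.8/16.8 = 5.26 V, R_Th = R_1‖R_2 = 4.05 kΩ.
Base-emitter loop: V_Th = I_B·R_Th + V_BE + (β+1)I_B·R_E, so I_B = (5.26 − 0.7) / (4.05 + 51×2.2) = 0.0392 mA.
I_C = β·I_B = 50×0.0392 = 1.96 mA, and I_E = (β+1)I_B = 2 mA.
V_CE = V_CC − I_C·R_C − I_E·R_E = 13 − 1.96×0.68 − 2×2.2 = 7.26 V.
V_CE = 7.26 V > 0.2 V confirms active-region operation.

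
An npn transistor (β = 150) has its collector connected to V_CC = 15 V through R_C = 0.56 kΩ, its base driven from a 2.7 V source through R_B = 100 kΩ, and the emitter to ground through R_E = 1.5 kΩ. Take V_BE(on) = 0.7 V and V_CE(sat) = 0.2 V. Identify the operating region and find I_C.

Assume active. Base-emitter loop: I_B = (V_BB − V_BE)/(R_B + (β+1)R_E) = (2.7 − 0.7)/(100 + 151×1.5) = 0.00613 mA.
I_C = β·I_B = 150×0.00613 = 0.919 mA.
V_CE = V_CC − I_C·R_C − I_E·R_E = 15 − 0.919×0.56 − 0.925×1.5 = 13.1 V > V_CE(sat), so the active-region assumption holds.

active; I_C ≈ 0.92 mA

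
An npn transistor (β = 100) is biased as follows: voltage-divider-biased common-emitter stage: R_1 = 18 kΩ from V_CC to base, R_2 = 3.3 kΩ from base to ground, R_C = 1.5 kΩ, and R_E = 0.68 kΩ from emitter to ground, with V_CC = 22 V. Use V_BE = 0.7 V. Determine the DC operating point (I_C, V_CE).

I_C ≈ 3.8 mA, V_CE ≈ 14 V

Thevenize the base divider: V_Th = V_CC·R_2/(R_1+R_2) = 22×3.3/21.3 = 3.41 V, R_Th = R_1‖R_2 = 2.79 kΩ.
Base-emitter loop: V_Th = I_B·R_Th + V_BE + (β+1)I_B·R_E, so I_B = (3.41 − 0.7) / (2.79 + 101×0.68) = 0.0379 mA.
I_C = β·I_B = 100×0.0379 = 3.79 mA, and I_E = (β+1)I_B = 3.83 mA.
V_CE = V_CC − I_C·R_C − I_E·R_E = 22 − 3.79×1.5 − 3.83×0.68 = 13.7 V.
V_CE = 13.7 V > 0.2 V confirms active-region operation.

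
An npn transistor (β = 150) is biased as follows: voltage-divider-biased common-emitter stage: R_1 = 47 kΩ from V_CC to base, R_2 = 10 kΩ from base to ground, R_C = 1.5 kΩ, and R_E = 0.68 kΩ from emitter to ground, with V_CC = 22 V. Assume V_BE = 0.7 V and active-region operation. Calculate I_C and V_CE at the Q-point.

Thevenize the base divider: V_Th = V_CC·R_2/(R_1+R_2) = 22×10/57 = 3.86 V, R_Th = R_1‖R_2 = 8.25 kΩ.
Base-emitter loop: V_Th = I_B·R_Th + V_BE + (β+1)I_B·R_E, so I_B = (3.86 − 0.7) / (8.25 + 151×0.68) = 0.0285 mA.
I_C = β·I_B = 150×0.0285 = 4.27 mA, and I_E = (β+1)I_B = 4.3 mA.
V_CE = V_CC − I_C·R_C − I_E·R_E = 22 − 4.27×1.5 − 4.3×0.68 = 12.7 V.
V_CE = 12.7 V > 0.2 V confirms active-region operation.

I_C ≈ 4.3 mA, V_CE ≈ 13 V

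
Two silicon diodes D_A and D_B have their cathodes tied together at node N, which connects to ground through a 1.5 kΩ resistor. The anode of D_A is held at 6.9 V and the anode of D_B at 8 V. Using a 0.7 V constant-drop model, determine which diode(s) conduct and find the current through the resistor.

Only D_B conducts; I_R ≈ 4.9 mA

Assume both conduct. Then node N would need to be at both 6.9−0.7 = 6.2 V and 8−0.7 = 7.3 V, which is impossible.
Assume only D_B conducts: V_N = 8 − 0.7 = 7.3 V, so I_R = 7.3/1.5 = 4.87 mA.
Check D_A: its anode-to-cathode voltage is 6.9 − 7.3 = -0.4 V < 0.7 V, so it is off. The assumption is consistent.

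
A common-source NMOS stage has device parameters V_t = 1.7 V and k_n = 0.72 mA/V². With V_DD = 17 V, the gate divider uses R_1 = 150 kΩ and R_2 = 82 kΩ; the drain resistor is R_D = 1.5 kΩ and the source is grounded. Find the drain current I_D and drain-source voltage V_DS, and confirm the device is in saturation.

V_G = V_DD·R_2/(R_1+R_2) = 17×82/232 = 6.01 V. With the source grounded, V_GS = V_G = 6.01 V.
Assume saturation: I_D = (k_n/2)(V_GS − V_t)² = (0.72/2)×(6.01 − 1.7)² = 0.36×4.31² = 6.68 mA.
V_DS = V_DD − I_D·R_D = 17 − 6.68×1.5 = 6.98 V.
Saturation requires V_DS ≥ V_GS − V_t = 4.31 V; 6.98 ≥ 4.31 ✓.

I_D ≈ 6.7 mA, V_DS ≈ 7 V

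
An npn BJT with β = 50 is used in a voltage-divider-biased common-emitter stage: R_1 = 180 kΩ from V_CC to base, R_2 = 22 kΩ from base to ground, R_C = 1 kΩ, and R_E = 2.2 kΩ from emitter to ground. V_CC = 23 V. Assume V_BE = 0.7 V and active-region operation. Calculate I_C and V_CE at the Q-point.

Thevenize the base divider: V_Th = V_CC·R_2/(R_1+R_2) = 23×22/202 = 2.5 V, R_Th = R_1‖R_2 = 19.6 kΩ.
Base-emitter loop: V_Th = I_B·R_Th + V_BE + (β+1)I_B·R_E, so I_B = (2.5 − 0.7) / (19.6 + 51×2.2) = 0.0137 mA.
I_C = β·I_B = 50×0.0137 = 0.685 mA, and I_E = (β+1)I_B = 0.698 mA.
V_CE = V_CC − I_C·R_C − I_E·R_E = 23 − 0.685×1 − 0.698×2.2 = 20.8 V.
V_CE = 20.8 V > 0.2 V confirms active-region operation.

I_C ≈ 0.68 mA, V_CE ≈ 21 V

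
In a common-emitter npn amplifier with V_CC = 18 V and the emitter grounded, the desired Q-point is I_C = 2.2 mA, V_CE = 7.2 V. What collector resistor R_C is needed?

R_C ≈ 4.9 kΩ

Collector loop: V_CC = I_C·R_C + V_CE.
R_C = (V_CC − V_CE)/I_C = (18 − 7.2)/2.2 = 4.91 kΩ.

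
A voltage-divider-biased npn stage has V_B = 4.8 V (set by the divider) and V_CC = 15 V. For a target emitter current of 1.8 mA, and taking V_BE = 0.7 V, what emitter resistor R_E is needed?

V_E = V_B − V_BE = 4.8 − 0.7 = 4.1 V.
R_E = V_E / I_E = 4.1 / 1.8 = 2.28 kΩ.

R_E ≈ 2.3 kΩ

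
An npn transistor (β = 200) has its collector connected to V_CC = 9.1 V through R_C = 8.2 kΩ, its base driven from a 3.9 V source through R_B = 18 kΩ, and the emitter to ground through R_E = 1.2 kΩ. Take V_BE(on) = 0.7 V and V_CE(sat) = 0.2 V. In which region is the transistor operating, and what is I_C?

Assume active: I_B = (3.9 − 0.7)/(18 + 201×1.2) = 0.0123 mA, I_C = β·I_B = 2.47 mA.
Then V_CE = 9.1 − 2.47×8.2 − 2.48×1.2 = -14.1 V < 0.2 V — the active assumption fails.
Re-solve with V_CE = 0.2 V. KCL at the emitter: V_E/R_E = (V_BB−0.7−V_E)/R_B + (V_CC−0.2−V_E)/R_C, giving V_E = 1.25 V.
I_C = (V_CC − 0.2 − V_E)/R_C = (8.9 − 1.25)/8.2 = 0.933 mA.
Check: I_B = (3.2 − 1.25)/18 = 0.108 mA, and β·I_B = 21.7 mA > I_C, confirming saturation.

saturation; I_C ≈ 0.93 mA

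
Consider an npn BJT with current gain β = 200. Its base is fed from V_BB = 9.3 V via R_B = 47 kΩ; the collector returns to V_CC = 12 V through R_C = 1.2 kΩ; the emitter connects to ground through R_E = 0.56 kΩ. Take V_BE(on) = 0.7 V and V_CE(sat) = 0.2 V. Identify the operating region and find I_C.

Assume active: I_B = (9.3 − 0.7)/(47 + 201×0.56) = 0.0539 mA, I_C = β·I_B = 10.8 mA.
Then V_CE = 12 − 10.8×1.2 − 10.8×0.56 = -7 V < 0.2 V — the active assumption fails.
Re-solve with V_CE = 0.2 V. KCL at the emitter: V_E/R_E = (V_BB−0.7−V_E)/R_B + (V_CC−0.2−V_E)/R_C, giving V_E = 3.79 V.
I_C = (V_CC − 0.2 − V_E)/R_C = (11.8 − 3.79)/1.2 = 6.67 mA.
Check: I_B = (8.6 − 3.79)/47 = 0.102 mA, and β·I_B = 20.5 mA > I_C, confirming saturation.

saturation; I_C ≈ 6.7 mA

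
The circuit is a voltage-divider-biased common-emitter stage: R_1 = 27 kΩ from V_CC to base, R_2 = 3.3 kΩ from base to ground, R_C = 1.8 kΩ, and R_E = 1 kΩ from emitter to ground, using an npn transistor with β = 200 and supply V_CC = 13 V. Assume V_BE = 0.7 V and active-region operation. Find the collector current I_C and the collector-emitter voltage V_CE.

Thevenize the base divider: V_Th = V_CC·R_2/(R_1+R_2) = 13×3.3/30.3 = 1.42 V, R_Th = R_1‖R_2 = 2.94 kΩ.
Base-emitter loop: V_Th = I_B·R_Th + V_BE + (β+1)I_B·R_E, so I_B = (1.42 − 0.7) / (2.94 + 201×1) = 0.00351 mA.
I_C = β·I_B = 200×0.00351 = 0.702 mA, and I_E = (β+1)I_B = 0.706 mA.
V_CE = V_CC − I_C·R_C − I_E·R_E = 13 − 0.702×1.8 − 0.706×1 = 11 V.
V_CE = 11 V > 0.2 V confirms active-region operation.

I_C ≈ 0.7 mA, V_CE ≈ 11 V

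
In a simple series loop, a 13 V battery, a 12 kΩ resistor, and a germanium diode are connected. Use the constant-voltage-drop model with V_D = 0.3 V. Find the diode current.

I ≈ 1.1 mA

KVL around the loop: 13 = V_D + I·R = 0.3 + I × 12 kΩ.
So I = (13 − 0.3) / 12 kΩ = 12.7 / 12 = 1.06 mA.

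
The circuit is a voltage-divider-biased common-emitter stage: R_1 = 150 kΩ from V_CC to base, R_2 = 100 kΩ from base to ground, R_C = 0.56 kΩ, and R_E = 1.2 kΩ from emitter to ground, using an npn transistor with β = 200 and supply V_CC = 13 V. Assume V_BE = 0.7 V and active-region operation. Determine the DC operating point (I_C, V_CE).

I_C ≈ 3 mA, V_CE ≈ 7.7 V

Thevenize the base divider: V_Th = V_CC·R_2/(R_1+R_2) = 13×100/250 = 5.2 V, R_Th = R_1‖R_2 = 60 kΩ.
Base-emitter loop: V_Th = I_B·R_Th + V_BE + (β+1)I_B·R_E, so I_B = (5.2 − 0.7) / (60 + 201×1.2) = 0.0149 mA.
I_C = β·I_B = 200×0.0149 = 2.99 mA, and I_E = (β+1)I_B = 3 mA.
V_CE = V_CC − I_C·R_C − I_E·R_E = 13 − 2.99×0.56 − 3×1.2 = 7.72 V.
V_CE = 7.72 V > 0.2 V confirms active-region operation.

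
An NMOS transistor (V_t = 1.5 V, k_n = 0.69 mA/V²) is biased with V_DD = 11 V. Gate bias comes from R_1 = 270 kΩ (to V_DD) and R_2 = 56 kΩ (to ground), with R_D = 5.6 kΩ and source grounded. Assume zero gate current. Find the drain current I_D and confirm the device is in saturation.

I_D ≈ 0.052 mA

V_G = V_DD·R_2/(R_1+R_2) = 11×56/326 = 1.89 V. With the source grounded, V_GS = V_G = 1.89 V.
Assume saturation: I_D = (k_n/2)(V_GS − V_t)² = (0.69/2)×(1.89 − 1.5)² = 0.345×0.39² = 0.0524 mA.
V_DS = V_DD − I_D·R_D = 11 − 0.0524×5.6 = 10.7 V.
Saturation requires V_DS ≥ V_GS − V_t = 0.39 V; 10.7 ≥ 0.39 ✓.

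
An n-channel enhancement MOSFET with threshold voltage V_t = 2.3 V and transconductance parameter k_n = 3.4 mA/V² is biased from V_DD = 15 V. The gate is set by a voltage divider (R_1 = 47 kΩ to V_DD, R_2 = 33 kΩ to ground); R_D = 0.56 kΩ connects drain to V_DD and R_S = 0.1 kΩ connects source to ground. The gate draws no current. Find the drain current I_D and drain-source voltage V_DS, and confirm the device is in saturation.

I_D ≈ 12 mA, V_DS ≈ 7 V

V_G = V_DD·R_2/(R_1+R_2) = 15×33/80 = 6.19 V.
Assume saturation: I_D = (k_n/2)(V_GS − V_t)² with V_GS = V_G − I_D·R_S = 6.19 − 0.1·I_D.
Substituting gives 0.017·I_D² − 2.32·I_D + 25.7 = 0, with roots I_D = 12.1 or 124 mA.
The root I_D = 124 mA gives V_GS = -6.26 V ≤ V_t, so take I_D = 12.1 mA.
Then V_GS = 4.97 V and V_DS = V_DD − I_D(R_D+R_S) = 15 − 12.1×0.66 = 6.98 V.
Saturation requires V_DS ≥ V_GS − V_t = 2.67 V; 6.98 ≥ 2.67 ✓.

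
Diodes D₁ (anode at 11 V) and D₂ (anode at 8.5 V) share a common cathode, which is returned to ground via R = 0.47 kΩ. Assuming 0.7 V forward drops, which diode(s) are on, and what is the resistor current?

Only D₁ conducts; I_R ≈ 22 mA

Assume both conduct. Then node N would need to be at both 11−0.7 = 10.3 V and 8.5−0.7 = 7.8 V, which is impossible.
Assume only D₁ conducts: V_N = 11 − 0.7 = 10.3 V, so I_R = 10.3/0.47 = 21.9 mA.
Check D₂: its anode-to-cathode voltage is 8.5 − 10.3 = -1.8 V < 0.7 V, so it is off. The assumption is consistent.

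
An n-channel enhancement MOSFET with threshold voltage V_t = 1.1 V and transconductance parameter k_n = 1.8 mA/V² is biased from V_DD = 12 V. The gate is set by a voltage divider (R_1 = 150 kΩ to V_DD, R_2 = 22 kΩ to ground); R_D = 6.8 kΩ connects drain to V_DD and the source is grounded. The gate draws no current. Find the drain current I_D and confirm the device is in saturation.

I_D ≈ 0.17 mA

V_G = V_DD·R_2/(R_1+R_2) = 12×22/172 = 1.53 V. With the source grounded, V_GS = V_G = 1.53 V.
Assume saturation: I_D = (k_n/2)(V_GS − V_t)² = (1.8/2)×(1.53 − 1.1)² = 0.9×0.435² = 0.17 mA.
V_DS = V_DD − I_D·R_D = 12 − 0.17×6.8 = 10.8 V.
Saturation requires V_DS ≥ V_GS − V_t = 0.435 V; 10.8 ≥ 0.435 ✓.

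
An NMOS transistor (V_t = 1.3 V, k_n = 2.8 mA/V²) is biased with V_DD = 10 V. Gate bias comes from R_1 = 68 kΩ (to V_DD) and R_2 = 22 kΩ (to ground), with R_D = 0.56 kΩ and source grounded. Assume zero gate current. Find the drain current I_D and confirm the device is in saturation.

V_G = V_DD·R_2/(R_1+R_2) = 10×22/90 = 2.44 V. With the source grounded, V_GS = V_G = 2.44 V.
Assume saturation: I_D = (k_n/2)(V_GS − V_t)² = (2.8/2)×(2.44 − 1.3)² = 1.4×1.14² = 1.83 mA.
V_DS = V_DD − I_D·R_D = 10 − 1.83×0.56 = 8.97 V.
Saturation requires V_DS ≥ V_GS − V_t = 1.14 V; 8.97 ≥ 1.14 ✓.

I_D ≈ 1.8 mA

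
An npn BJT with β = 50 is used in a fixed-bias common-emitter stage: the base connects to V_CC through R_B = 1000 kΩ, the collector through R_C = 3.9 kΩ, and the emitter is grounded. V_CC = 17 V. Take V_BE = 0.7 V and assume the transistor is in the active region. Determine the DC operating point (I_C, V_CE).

I_C ≈ 0.82 mA, V_CE ≈ 14 V

Base loop: V_CC = I_B·R_B + V_BE, so I_B = (17 − 0.7)/1000 kΩ = 0.0163 mA.
In the active region I_C = β·I_B = 50 × 0.0163 = 0.815 mA.
Collector loop: V_CE = V_CC − I_C·R_C = 17 − 0.815×3.9 = 13.8 V.
Since V_CE = 13.8 V > V_CE(sat) ≈ 0.2 V, the transistor is in the active region as assumed.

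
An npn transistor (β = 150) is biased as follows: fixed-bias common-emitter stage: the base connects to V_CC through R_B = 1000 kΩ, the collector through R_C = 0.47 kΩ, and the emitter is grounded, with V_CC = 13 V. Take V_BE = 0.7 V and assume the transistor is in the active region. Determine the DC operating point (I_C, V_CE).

I_C ≈ 1.8 mA, V_CE ≈ 12 V

Base loop: V_CC = I_B·R_B + V_BE, so I_B = (13 − 0.7)/1000 kΩ = 0.0123 mA.
In the active region I_C = β·I_B = 150 × 0.0123 = 1.84 mA.
Collector loop: V_CE = V_CC − I_C·R_C = 13 − 1.84×0.47 = 12.1 V.
Since V_CE = 12.1 V > V_CE(sat) ≈ 0.2 V, the transistor is in the active region as assumed.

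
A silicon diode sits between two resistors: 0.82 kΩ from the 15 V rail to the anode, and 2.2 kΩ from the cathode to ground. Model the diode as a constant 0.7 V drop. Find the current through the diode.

The two resistors are in series with the diode, so KVL gives 15 = I·0.82 + 0.7 + I·2.2.
I = (15 − 0.7) / (0.82 + 2.2) kΩ = 14.3 / 3.02 = 4.74 mA.

I ≈ 4.7 mA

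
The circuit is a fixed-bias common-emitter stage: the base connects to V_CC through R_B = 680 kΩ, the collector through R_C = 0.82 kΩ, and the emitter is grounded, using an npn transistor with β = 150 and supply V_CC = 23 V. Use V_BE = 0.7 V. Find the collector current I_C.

I_C ≈ 4.9 mA

Base loop: V_CC = I_B·R_B + V_BE, so I_B = (23 − 0.7)/680 kΩ = 0.0328 mA.
In the active region I_C = β·I_B = 150 × 0.0328 = 4.92 mA.
Collector loop: V_CE = V_CC − I_C·R_C = 23 − 4.92×0.82 = 19 V.
Since V_CE = 19 V > V_CE(sat) ≈ 0.2 V, the transistor is in the active region as assumed.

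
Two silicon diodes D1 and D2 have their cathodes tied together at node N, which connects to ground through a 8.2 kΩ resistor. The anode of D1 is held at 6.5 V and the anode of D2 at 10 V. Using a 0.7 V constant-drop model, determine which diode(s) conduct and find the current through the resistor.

Assume both conduct. Then node N would need to be at both 6.5−0.7 = 5.8 V and 10−0.7 = 9.3 V, which is impossible.
Assume only D2 conducts: V_N = 10 − 0.7 = 9.3 V, so I_R = 9.3/8.2 = 1.13 mA.
Check D1: its anode-to-cathode voltage is 6.5 − 9.3 = -2.8 V < 0.7 V, so it is off. The assumption is consistent.

Only D2 conducts; I_R ≈ 1.1 mA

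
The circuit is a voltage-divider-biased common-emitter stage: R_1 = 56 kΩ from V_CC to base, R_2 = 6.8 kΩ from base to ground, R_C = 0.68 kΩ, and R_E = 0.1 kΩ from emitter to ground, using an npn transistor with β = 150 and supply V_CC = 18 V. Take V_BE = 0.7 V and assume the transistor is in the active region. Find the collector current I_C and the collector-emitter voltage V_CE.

Thevenize the base divider: V_Th = V_CC·R_2/(R_1+R_2) = 18×6.8/62.8 = 1.95 V, R_Th = R_1‖R_2 = 6.06 kΩ.
Base-emitter loop: V_Th = I_B·R_Th + V_BE + (β+1)I_B·R_E, so I_B = (1.95 − 0.7) / (6.06 + 151×0.1) = 0.059 mA.
I_C = β·I_B = 150×0.059 = 8.85 mA, and I_E = (β+1)I_B = 8.91 mA.
V_CE = V_CC − I_C·R_C − I_E·R_E = 18 − 8.85×0.68 − 8.91×0.1 = 11.1 V.
V_CE = 11.1 V > 0.2 V confirms active-region operation.

I_C ≈ 8.9 mA, V_CE ≈ 11 V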